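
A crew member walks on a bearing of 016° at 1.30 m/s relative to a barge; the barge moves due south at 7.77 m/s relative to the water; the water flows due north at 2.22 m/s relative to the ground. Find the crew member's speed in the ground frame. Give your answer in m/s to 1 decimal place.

4.3 m/s

In east/north components (m/s): crew member relative to barge = (0.358, 1.250); barge relative to water = (0.000, -7.770); water relative to ground = (0.000, 2.220).
Sum = (0.358, -4.300) m/s.
Speed = |(0.358, -4.300)| = 4.315 m/s.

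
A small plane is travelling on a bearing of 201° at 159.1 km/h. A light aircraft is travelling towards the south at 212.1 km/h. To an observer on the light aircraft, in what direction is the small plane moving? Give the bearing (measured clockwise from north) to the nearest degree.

Taking east as x and north as y: small plane velocity = (-57.016, -148.533) km/h; light aircraft velocity = (0.000, -212.100) km/h.
Velocity of small plane relative to light aircraft = (-57.016, -148.533) − (0.000, -212.100) = (-57.016, 63.567) km/h.
Bearing = atan2(-57.02, 63.57) = 318.11° clockwise from north.

318°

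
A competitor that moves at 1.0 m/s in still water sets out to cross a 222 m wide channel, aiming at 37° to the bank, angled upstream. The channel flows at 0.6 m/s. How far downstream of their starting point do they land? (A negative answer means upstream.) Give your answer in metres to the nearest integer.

Perpendicular speed = 0.602 m/s; crossing time = 222 / 0.602 = 368.884 s.
Net downstream speed = -0.199 m/s.
Drift = -0.199 × 368.884 = -73.273 m (upstream).

-73 m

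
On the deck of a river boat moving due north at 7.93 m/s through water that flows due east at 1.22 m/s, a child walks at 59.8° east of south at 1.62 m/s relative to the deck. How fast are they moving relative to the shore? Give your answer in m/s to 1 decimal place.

In east/north components (m/s): child relative to river boat = (1.400, -0.815); river boat relative to water = (0.000, 7.930); water relative to ground = (1.220, 0.000).
Sum = (2.620, 7.115) m/s.
Speed = |(2.620, 7.115)| = 7.582 m/s.

7.6 m/s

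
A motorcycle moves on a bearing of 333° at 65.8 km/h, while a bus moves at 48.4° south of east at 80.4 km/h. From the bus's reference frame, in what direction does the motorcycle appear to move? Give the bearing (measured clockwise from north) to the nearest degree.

325°

Taking east as x and north as y: motorcycle velocity = (-29.873, 58.628) km/h; bus velocity = (53.380, -60.123) km/h.
Velocity of motorcycle relative to bus = (-29.873, 58.628) − (53.380, -60.123) = (-83.252, 118.751) km/h.
Bearing = atan2(-83.25, 118.75) = 324.97° clockwise from north.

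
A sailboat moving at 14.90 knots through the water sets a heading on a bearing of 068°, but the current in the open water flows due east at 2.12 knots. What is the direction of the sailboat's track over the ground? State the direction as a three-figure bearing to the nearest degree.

071°

Taking east as x and north as y: velocity relative to the water = (13.815, 5.582) knots; the water relative to ground = (2.120, 0.000) knots.
Velocity relative to ground = (13.815, 5.582) + (2.120, 0.000) = (15.935, 5.582) knots.
Bearing = atan2(15.94, 5.58) = 70.70° clockwise from north.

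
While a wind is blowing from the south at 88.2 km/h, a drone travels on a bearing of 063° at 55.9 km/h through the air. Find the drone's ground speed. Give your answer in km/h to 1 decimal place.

Taking east as x and north as y: velocity relative to the air = (49.807, 25.378) km/h; the air relative to ground = (0.000, 88.200) km/h.
Velocity relative to ground = (49.807, 25.378) + (0.000, 88.200) = (49.807, 113.578) km/h.
Speed = |(49.807, 113.578)| = 124.019 km/h.

124.0 km/h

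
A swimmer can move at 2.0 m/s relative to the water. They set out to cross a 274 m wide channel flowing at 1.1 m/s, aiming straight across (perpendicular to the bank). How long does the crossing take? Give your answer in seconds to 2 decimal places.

The component of the swimmer's velocity perpendicular to the bank is 2.0 m/s.
Only the cross-stream component determines the crossing time; the current contributes nothing perpendicular to the bank.
Time = 274 / 2.000 = 137.000 s.

137.00 s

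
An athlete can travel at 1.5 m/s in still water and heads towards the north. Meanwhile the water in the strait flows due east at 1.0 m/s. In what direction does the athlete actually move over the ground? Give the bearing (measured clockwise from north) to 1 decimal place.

Taking east as x and north as y: velocity relative to the water = (0.000, 1.500) m/s; the water relative to ground = (1.000, 0.000) m/s.
Velocity relative to ground = (0.000, 1.500) + (1.000, 0.000) = (1.000, 1.500) m/s.
Bearing = atan2(1.00, 1.50) = 33.69° clockwise from north.

033.7°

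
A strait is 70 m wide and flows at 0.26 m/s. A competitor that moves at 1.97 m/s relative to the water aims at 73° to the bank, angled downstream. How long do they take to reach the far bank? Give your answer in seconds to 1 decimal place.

37.2 s

The component of the competitor's velocity perpendicular to the bank is 1.97 × sin 73° = 1.884 m/s.
The flow acts along the bank and has no component across it.
Time = 70 / 1.884 = 37.157 s.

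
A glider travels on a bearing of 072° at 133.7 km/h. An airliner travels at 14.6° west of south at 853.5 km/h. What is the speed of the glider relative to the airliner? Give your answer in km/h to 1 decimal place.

932.4 km/h

Taking east as x and north as y: glider velocity = (127.156, 41.316) km/h; airliner velocity = (-215.141, -825.940) km/h.
Velocity of glider relative to airliner = (127.156, 41.316) − (-215.141, -825.940) = (342.297, 867.255) km/h.
Magnitude = |(342.297, 867.255)| = 932.362 km/h.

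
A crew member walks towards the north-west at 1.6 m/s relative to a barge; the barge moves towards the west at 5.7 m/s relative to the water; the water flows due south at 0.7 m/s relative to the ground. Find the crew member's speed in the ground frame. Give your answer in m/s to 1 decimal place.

In east/north components (m/s): crew member relative to barge = (-1.131, 1.131); barge relative to water = (-5.700, 0.000); water relative to ground = (0.000, -0.700).
Sum = (-6.831, 0.431) m/s.
Speed = |(-6.831, 0.431)| = 6.845 m/s.

6.8 m/s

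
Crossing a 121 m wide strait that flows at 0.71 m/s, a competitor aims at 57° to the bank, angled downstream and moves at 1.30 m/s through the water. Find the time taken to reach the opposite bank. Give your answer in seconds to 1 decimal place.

111.0 s

The component of the competitor's velocity perpendicular to the bank is 1.30 × sin 57° = 1.090 m/s.
Only the cross-stream component determines the crossing time; the current contributes nothing perpendicular to the bank.
Time = 121 / 1.090 = 110.982 s.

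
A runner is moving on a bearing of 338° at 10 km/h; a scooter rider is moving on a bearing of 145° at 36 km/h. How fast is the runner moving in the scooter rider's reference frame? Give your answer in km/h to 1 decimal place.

Taking east as x and north as y: runner velocity = (-3.746, 9.272) km/h; scooter rider velocity = (20.649, -29.489) km/h.
Velocity of runner relative to scooter rider = (-3.746, 9.272) − (20.649, -29.489) = (-24.395, 38.761) km/h.
Magnitude = |(-24.395, 38.761)| = 45.799 km/h.

45.8 km/h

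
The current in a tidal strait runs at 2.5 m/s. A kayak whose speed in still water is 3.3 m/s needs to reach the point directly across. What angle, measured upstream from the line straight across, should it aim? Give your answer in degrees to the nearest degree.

To cancel the current, the upstream component of the kayak's velocity must equal the flow: 3.3 sin θ = 2.5.
sin θ = 2.5 / 3.3 = 0.7576.
θ = arcsin(0.7576) = 49.251°.

49°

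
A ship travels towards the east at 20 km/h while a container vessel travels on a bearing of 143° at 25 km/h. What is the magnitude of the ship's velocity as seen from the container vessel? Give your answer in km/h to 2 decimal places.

20.57 km/h

Taking east as x and north as y: ship velocity = (20.000, 0.000) km/h; container vessel velocity = (15.045, -19.966) km/h.
Velocity of ship relative to container vessel = (20.000, 0.000) − (15.045, -19.966) = (4.955, 19.966) km/h.
Magnitude = |(4.955, 19.966)| = 20.571 km/h.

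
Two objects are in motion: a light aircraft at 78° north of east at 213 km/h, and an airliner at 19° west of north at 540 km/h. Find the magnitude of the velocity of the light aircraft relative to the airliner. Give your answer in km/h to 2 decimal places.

373.88 km/h

Taking east as x and north as y: light aircraft velocity = (44.285, 208.345) km/h; airliner velocity = (-175.807, 510.580) km/h.
Velocity of light aircraft relative to airliner = (44.285, 208.345) − (-175.807, 510.580) = (220.092, -302.235) km/h.
Magnitude = |(220.092, -302.235)| = 373.880 km/h.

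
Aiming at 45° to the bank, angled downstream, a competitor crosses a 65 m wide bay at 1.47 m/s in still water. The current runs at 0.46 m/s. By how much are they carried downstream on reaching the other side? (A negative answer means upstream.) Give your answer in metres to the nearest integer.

Perpendicular speed = 1.039 m/s; crossing time = 65 / 1.039 = 62.533 s.
Net downstream speed = 1.499 m/s.
Drift = 1.499 × 62.533 = 93.765 m (downstream).

94 m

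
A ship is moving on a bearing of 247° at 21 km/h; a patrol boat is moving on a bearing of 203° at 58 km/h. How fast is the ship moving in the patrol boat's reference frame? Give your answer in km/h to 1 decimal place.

Taking east as x and north as y: ship velocity = (-19.331, -8.205) km/h; patrol boat velocity = (-22.662, -53.389) km/h.
Velocity of ship relative to patrol boat = (-19.331, -8.205) − (-22.662, -53.389) = (3.332, 45.184) km/h.
Magnitude = |(3.332, 45.184)| = 45.307 km/h.

45.3 km/h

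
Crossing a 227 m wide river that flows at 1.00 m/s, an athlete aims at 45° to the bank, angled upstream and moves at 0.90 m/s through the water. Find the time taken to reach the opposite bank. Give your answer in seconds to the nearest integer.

The component of the athlete's velocity perpendicular to the bank is 0.90 × sin 45° = 0.636 m/s.
The current is parallel to the bank, so it does not affect the crossing time.
Time = 227 / 0.636 = 356.696 s.

357 s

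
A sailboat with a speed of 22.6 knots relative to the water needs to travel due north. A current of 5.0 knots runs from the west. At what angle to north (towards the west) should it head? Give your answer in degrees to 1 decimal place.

The current pushes perpendicular to the desired track; the heading must have a component into the current equal to 5.0 knots: 22.6 sin θ = 5.0.
sin θ = 0.2212, so θ = 12.782°.

12.8°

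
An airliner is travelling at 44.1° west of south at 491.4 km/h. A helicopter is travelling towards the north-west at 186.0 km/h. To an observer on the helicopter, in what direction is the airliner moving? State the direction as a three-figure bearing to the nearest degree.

203°

Taking east as x and north as y: airliner velocity = (-341.972, -352.887) km/h; helicopter velocity = (-131.522, 131.522) km/h.
Velocity of airliner relative to helicopter = (-341.972, -352.887) − (-131.522, 131.522) = (-210.450, -484.409) km/h.
Bearing = atan2(-210.45, -484.41) = 203.48° clockwise from north.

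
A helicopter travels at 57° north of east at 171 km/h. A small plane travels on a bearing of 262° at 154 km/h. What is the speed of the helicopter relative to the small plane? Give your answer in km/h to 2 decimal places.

Taking east as x and north as y: helicopter velocity = (93.133, 143.413) km/h; small plane velocity = (-152.501, -21.433) km/h.
Velocity of helicopter relative to small plane = (93.133, 143.413) − (-152.501, -21.433) = (245.635, 164.845) km/h.
Magnitude = |(245.635, 164.845)| = 295.821 km/h.

295.82 km/h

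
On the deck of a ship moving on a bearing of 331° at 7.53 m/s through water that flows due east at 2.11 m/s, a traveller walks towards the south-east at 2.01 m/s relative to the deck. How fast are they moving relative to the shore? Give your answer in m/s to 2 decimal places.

In east/north components (m/s): traveller relative to ship = (1.421, -1.421); ship relative to water = (-3.651, 6.586); water relative to ground = (2.110, 0.000).
Sum = (-0.119, 5.165) m/s.
Speed = |(-0.119, 5.165)| = 5.166 m/s.

5.17 m/s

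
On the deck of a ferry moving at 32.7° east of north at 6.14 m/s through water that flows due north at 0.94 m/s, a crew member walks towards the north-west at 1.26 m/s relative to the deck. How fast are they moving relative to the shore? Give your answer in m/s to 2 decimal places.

7.41 m/s

In east/north components (m/s): crew member relative to ferry = (-0.891, 0.891); ferry relative to water = (3.317, 5.167); water relative to ground = (0.000, 0.940).
Sum = (2.426, 6.998) m/s.
Speed = |(2.426, 6.998)| = 7.406 m/s.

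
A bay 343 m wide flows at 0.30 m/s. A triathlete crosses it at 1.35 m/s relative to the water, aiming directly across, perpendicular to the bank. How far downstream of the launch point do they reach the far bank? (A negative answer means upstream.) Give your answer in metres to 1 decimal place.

Perpendicular speed = 1.350 m/s; crossing time = 343 / 1.350 = 254.074 s.
Net downstream speed = 0.300 m/s.
Drift = 0.300 × 254.074 = 76.222 m (downstream).

76.2 m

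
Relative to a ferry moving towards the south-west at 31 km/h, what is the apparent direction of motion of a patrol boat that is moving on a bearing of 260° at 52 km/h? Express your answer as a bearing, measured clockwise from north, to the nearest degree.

Taking east as x and north as y: patrol boat velocity = (-51.210, -9.030) km/h; ferry velocity = (-21.920, -21.920) km/h.
Velocity of patrol boat relative to ferry = (-51.210, -9.030) − (-21.920, -21.920) = (-29.290, 12.891) km/h.
Bearing = atan2(-29.29, 12.89) = 293.75° clockwise from north.

294°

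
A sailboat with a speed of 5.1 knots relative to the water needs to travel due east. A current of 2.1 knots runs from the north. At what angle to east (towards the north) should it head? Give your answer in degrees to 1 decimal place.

The current pushes perpendicular to the desired track; the heading must have a component into the current equal to 2.1 knots: 5.1 sin θ = 2.1.
sin θ = 0.4118, so θ = 24.316°.

24.3°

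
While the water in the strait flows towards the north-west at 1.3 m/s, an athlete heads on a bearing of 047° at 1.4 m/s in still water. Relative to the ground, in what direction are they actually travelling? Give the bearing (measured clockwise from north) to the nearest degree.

003°

Taking east as x and north as y: velocity relative to the water = (1.024, 0.955) m/s; the water relative to ground = (-0.919, 0.919) m/s.
Velocity relative to ground = (1.024, 0.955) + (-0.919, 0.919) = (0.105, 1.874) m/s.
Bearing = atan2(0.10, 1.87) = 3.20° clockwise from north.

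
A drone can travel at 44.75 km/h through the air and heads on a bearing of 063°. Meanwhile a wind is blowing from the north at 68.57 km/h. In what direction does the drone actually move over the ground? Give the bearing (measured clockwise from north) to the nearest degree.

Taking east as x and north as y: velocity relative to the air = (39.873, 20.316) km/h; the air relative to ground = (0.000, -68.570) km/h.
Velocity relative to ground = (39.873, 20.316) + (0.000, -68.570) = (39.873, -48.254) km/h.
Bearing = atan2(39.87, -48.25) = 140.43° clockwise from north.

140°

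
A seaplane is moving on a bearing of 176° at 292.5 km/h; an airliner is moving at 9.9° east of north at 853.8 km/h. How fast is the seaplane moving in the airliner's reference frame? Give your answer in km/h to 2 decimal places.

Taking east as x and north as y: seaplane velocity = (20.404, -291.787) km/h; airliner velocity = (146.793, 841.086) km/h.
Velocity of seaplane relative to airliner = (20.404, -291.787) − (146.793, 841.086) = (-126.389, -1132.874) km/h.
Magnitude = |(-126.389, -1132.874)| = 1139.902 km/h.

1139.90 km/h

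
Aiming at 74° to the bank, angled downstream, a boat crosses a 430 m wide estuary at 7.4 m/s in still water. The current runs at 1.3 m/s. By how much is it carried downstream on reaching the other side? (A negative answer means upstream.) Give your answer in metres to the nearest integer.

202 m

Perpendicular speed = 7.113 m/s; crossing time = 430 / 7.113 = 60.450 s.
Net downstream speed = 3.340 m/s.
Drift = 3.340 × 60.450 = 201.885 m (downstream).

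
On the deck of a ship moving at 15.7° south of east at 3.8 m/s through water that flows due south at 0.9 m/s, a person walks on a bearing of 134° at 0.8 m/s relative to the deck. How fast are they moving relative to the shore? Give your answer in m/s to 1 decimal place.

4.9 m/s

In east/north components (m/s): person relative to ship = (0.575, -0.556); ship relative to water = (3.658, -1.028); water relative to ground = (0.000, -0.900).
Sum = (4.234, -2.484) m/s.
Speed = |(4.234, -2.484)| = 4.909 m/s.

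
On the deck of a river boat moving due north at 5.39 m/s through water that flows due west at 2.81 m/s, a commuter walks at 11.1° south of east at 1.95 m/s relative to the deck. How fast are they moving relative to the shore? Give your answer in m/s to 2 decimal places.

5.09 m/s

In east/north components (m/s): commuter relative to river boat = (1.914, -0.375); river boat relative to water = (0.000, 5.390); water relative to ground = (-2.810, 0.000).
Sum = (-0.896, 5.015) m/s.
Speed = |(-0.896, 5.015)| = 5.094 m/s.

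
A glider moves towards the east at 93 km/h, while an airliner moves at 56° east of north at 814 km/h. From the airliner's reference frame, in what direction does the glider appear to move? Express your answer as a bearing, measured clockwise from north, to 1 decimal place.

Taking east as x and north as y: glider velocity = (93.000, 0.000) km/h; airliner velocity = (674.837, 455.183) km/h.
Velocity of glider relative to airliner = (93.000, 0.000) − (674.837, 455.183) = (-581.837, -455.183) km/h.
Bearing = atan2(-581.84, -455.18) = 231.96° clockwise from north.

232.0°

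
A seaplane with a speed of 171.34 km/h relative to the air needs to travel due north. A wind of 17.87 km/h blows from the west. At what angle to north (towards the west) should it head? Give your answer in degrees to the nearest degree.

The wind pushes perpendicular to the desired track; the heading must have a component into the wind equal to 17.87 km/h: 171.34 sin θ = 17.87.
sin θ = 0.1043, so θ = 5.987°.

6°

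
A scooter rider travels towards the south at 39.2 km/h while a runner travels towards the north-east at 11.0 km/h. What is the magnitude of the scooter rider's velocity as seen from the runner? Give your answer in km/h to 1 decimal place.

47.6 km/h

Taking east as x and north as y: scooter rider velocity = (0.000, -39.200) km/h; runner velocity = (7.778, 7.778) km/h.
Velocity of scooter rider relative to runner = (0.000, -39.200) − (7.778, 7.778) = (-7.778, -46.978) km/h.
Magnitude = |(-7.778, -46.978)| = 47.618 km/h.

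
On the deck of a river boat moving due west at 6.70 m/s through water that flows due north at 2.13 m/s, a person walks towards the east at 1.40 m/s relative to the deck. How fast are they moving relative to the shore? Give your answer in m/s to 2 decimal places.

In east/north components (m/s): person relative to river boat = (1.400, 0.000); river boat relative to water = (-6.700, 0.000); water relative to ground = (0.000, 2.130).
Sum = (-5.300, 2.130) m/s.
Speed = |(-5.300, 2.130)| = 5.712 m/s.

5.71 m/s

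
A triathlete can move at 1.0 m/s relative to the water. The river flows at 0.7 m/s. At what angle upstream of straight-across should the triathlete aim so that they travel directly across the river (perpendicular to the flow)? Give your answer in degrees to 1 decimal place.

To cancel the current, the upstream component of the triathlete's velocity must equal the flow: 1.0 sin θ = 0.7.
sin θ = 0.7 / 1.0 = 0.7000.
θ = arcsin(0.7000) = 44.427°.

44.4°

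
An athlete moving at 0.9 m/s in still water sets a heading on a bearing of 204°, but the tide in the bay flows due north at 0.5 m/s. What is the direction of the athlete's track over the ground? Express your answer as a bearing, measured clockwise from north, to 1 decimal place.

Taking east as x and north as y: velocity relative to the water = (-0.366, -0.822) m/s; the water relative to ground = (0.000, 0.500) m/s.
Velocity relative to ground = (-0.366, -0.822) + (0.000, 0.500) = (-0.366, -0.322) m/s.
Bearing = atan2(-0.37, -0.32) = 228.65° clockwise from north.

228.6°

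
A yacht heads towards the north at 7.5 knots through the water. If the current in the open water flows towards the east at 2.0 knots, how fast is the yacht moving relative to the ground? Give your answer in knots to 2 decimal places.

Taking east as x and north as y: velocity relative to the water = (0.000, 7.500) knots; the water relative to ground = (2.000, 0.000) knots.
Velocity relative to ground = (0.000, 7.500) + (2.000, 0.000) = (2.000, 7.500) knots.
Speed = |(2.000, 7.500)| = 7.762 knots.

7.76 knots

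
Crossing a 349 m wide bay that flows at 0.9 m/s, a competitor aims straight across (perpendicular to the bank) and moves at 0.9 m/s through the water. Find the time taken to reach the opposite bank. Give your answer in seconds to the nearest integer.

388 s

The component of the competitor's velocity perpendicular to the bank is 0.9 m/s.
The flow acts along the bank and has no component across it.
Time = 349 / 0.900 = 387.778 s.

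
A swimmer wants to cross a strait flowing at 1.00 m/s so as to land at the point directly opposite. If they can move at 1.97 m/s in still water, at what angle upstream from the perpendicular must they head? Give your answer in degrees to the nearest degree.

31°

To cancel the current, the upstream component of the swimmer's velocity must equal the flow: 1.97 sin θ = 1.00.
sin θ = 1.00 / 1.97 = 0.5076.
θ = arcsin(0.5076) = 30.505°.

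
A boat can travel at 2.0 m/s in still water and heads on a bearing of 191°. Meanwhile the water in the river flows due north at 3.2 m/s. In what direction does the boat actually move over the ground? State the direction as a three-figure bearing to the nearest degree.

343°

Taking east as x and north as y: velocity relative to the water = (-0.382, -1.963) m/s; the water relative to ground = (0.000, 3.200) m/s.
Velocity relative to ground = (-0.382, -1.963) + (0.000, 3.200) = (-0.382, 1.237) m/s.
Bearing = atan2(-0.38, 1.24) = 342.85° clockwise from north.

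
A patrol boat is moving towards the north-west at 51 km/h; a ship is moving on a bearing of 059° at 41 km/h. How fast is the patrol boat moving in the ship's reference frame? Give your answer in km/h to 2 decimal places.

Taking east as x and north as y: patrol boat velocity = (-36.062, 36.062) km/h; ship velocity = (35.144, 21.117) km/h.
Velocity of patrol boat relative to ship = (-36.062, 36.062) − (35.144, 21.117) = (-71.206, 14.946) km/h.
Magnitude = |(-71.206, 14.946)| = 72.758 km/h.

72.76 km/h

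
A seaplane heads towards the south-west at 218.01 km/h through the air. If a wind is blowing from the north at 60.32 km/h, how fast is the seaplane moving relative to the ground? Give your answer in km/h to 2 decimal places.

264.13 km/h

Taking east as x and north as y: velocity relative to the air = (-154.156, -154.156) km/h; the air relative to ground = (0.000, -60.320) km/h.
Velocity relative to ground = (-154.156, -154.156) + (0.000, -60.320) = (-154.156, -214.476) km/h.
Speed = |(-154.156, -214.476)| = 264.129 km/h.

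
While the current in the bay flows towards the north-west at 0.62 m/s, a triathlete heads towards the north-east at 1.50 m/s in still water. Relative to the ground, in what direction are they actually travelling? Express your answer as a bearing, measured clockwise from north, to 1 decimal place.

Taking east as x and north as y: velocity relative to the water = (1.061, 1.061) m/s; the water relative to ground = (-0.438, 0.438) m/s.
Velocity relative to ground = (1.061, 1.061) + (-0.438, 0.438) = (0.622, 1.499) m/s.
Bearing = atan2(0.62, 1.50) = 22.54° clockwise from north.

022.5°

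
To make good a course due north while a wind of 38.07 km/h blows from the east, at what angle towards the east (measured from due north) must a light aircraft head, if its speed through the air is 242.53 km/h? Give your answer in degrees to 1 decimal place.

9.0°

The wind pushes perpendicular to the desired track; the heading must have a component into the wind equal to 38.07 km/h: 242.53 sin θ = 38.07.
sin θ = 0.1570, so θ = 9.031°.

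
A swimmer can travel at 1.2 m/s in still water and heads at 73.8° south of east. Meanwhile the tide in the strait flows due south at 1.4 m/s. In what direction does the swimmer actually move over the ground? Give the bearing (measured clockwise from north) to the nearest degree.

173°

Taking east as x and north as y: velocity relative to the water = (0.335, -1.152) m/s; the water relative to ground = (0.000, -1.400) m/s.
Velocity relative to ground = (0.335, -1.152) + (0.000, -1.400) = (0.335, -2.552) m/s.
Bearing = atan2(0.33, -2.55) = 172.53° clockwise from north.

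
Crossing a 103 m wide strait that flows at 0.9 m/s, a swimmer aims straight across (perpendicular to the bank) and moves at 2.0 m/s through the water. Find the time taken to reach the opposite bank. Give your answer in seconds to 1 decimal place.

51.5 s

The component of the swimmer's velocity perpendicular to the bank is 2.0 m/s.
The flow acts along the bank and has no component across it.
Time = 103 / 2.000 = 51.500 s.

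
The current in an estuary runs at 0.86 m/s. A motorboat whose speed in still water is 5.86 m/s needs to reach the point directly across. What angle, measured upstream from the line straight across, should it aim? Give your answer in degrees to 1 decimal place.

To cancel the current, the upstream component of the motorboat's velocity must equal the flow: 5.86 sin θ = 0.86.
sin θ = 0.86 / 5.86 = 0.1468.
θ = arcsin(0.1468) = 8.439°.

8.4°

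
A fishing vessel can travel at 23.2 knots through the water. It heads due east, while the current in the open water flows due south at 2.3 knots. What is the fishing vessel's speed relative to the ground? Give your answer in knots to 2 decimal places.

23.31 knots

Taking east as x and north as y: velocity relative to the water = (23.200, 0.000) knots; the water relative to ground = (0.000, -2.300) knots.
Velocity relative to ground = (23.200, 0.000) + (0.000, -2.300) = (23.200, -2.300) knots.
Speed = |(23.200, -2.300)| = 23.314 knots.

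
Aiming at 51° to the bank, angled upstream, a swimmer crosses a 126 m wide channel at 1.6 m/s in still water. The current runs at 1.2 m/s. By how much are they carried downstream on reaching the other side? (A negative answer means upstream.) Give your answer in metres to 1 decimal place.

Perpendicular speed = 1.243 m/s; crossing time = 126 / 1.243 = 101.332 s.
Net downstream speed = 0.193 m/s.
Drift = 0.193 × 101.332 = 19.566 m (downstream).

19.6 m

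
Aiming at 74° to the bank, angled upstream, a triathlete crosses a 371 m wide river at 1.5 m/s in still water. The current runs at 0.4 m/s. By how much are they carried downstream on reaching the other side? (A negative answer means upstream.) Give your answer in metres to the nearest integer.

Perpendicular speed = 1.442 m/s; crossing time = 371 / 1.442 = 257.301 s.
Net downstream speed = -0.013 m/s.
Drift = -0.013 × 257.301 = -3.462 m (upstream).

-3 m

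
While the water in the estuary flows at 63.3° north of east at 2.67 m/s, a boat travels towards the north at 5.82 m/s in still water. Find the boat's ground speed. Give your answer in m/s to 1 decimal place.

8.3 m/s

Taking east as x and north as y: velocity relative to the water = (0.000, 5.820) m/s; the water relative to ground = (1.200, 2.385) m/s.
Velocity relative to ground = (0.000, 5.820) + (1.200, 2.385) = (1.200, 8.205) m/s.
Speed = |(1.200, 8.205)| = 8.293 m/s.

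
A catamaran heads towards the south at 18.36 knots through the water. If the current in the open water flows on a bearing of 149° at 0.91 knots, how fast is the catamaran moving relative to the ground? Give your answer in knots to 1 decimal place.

Taking east as x and north as y: velocity relative to the water = (0.000, -18.360) knots; the water relative to ground = (0.469, -0.780) knots.
Velocity relative to ground = (0.000, -18.360) + (0.469, -0.780) = (0.469, -19.140) knots.
Speed = |(0.469, -19.140)| = 19.146 knots.

19.1 knots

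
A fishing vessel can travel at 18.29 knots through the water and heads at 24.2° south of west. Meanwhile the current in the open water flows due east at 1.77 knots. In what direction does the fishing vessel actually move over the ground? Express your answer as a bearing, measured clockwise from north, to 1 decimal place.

243.3°

Taking east as x and north as y: velocity relative to the water = (-16.683, -7.497) knots; the water relative to ground = (1.770, 0.000) knots.
Velocity relative to ground = (-16.683, -7.497) + (1.770, 0.000) = (-14.913, -7.497) knots.
Bearing = atan2(-14.91, -7.50) = 243.31° clockwise from north.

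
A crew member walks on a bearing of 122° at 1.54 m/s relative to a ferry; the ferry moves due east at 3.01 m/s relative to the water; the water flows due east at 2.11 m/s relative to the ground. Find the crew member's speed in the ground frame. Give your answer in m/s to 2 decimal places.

6.48 m/s

In east/north components (m/s): crew member relative to ferry = (1.306, -0.816); ferry relative to water = (3.010, 0.000); water relative to ground = (2.110, 0.000).
Sum = (6.426, -0.816) m/s.
Speed = |(6.426, -0.816)| = 6.478 m/s.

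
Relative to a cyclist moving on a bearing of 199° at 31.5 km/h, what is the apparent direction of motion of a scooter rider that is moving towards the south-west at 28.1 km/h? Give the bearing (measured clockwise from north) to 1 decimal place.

315.9°

Taking east as x and north as y: scooter rider velocity = (-19.870, -19.870) km/h; cyclist velocity = (-10.255, -29.784) km/h.
Velocity of scooter rider relative to cyclist = (-19.870, -19.870) − (-10.255, -29.784) = (-9.614, 9.914) km/h.
Bearing = atan2(-9.61, 9.91) = 315.88° clockwise from north.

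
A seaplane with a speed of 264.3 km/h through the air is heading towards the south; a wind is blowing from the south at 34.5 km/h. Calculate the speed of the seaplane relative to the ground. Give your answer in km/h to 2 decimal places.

Taking east as x and north as y: velocity relative to the air = (0.000, -264.300) km/h; the air relative to ground = (0.000, 34.500) km/h.
Velocity relative to ground = (0.000, -264.300) + (0.000, 34.500) = (0.000, -229.800) km/h.
Speed = |(0.000, -229.800)| = 229.800 km/h.

229.80 km/h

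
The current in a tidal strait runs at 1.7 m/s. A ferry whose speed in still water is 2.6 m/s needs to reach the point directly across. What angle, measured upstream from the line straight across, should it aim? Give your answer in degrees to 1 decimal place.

40.8°

To cancel the current, the upstream component of the ferry's velocity must equal the flow: 2.6 sin θ = 1.7.
sin θ = 1.7 / 2.6 = 0.6538.
θ = arcsin(0.6538) = 40.832°.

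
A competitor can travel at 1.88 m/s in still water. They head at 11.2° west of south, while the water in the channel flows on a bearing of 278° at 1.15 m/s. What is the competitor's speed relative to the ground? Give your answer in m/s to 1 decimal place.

Taking east as x and north as y: velocity relative to the water = (-0.365, -1.844) m/s; the water relative to ground = (-1.139, 0.160) m/s.
Velocity relative to ground = (-0.365, -1.844) + (-1.139, 0.160) = (-1.504, -1.684) m/s.
Speed = |(-1.504, -1.684)| = 2.258 m/s.

2.3 m/s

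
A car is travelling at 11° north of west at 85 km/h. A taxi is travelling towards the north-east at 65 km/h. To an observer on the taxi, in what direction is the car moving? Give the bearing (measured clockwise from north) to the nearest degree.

Taking east as x and north as y: car velocity = (-83.438, 16.219) km/h; taxi velocity = (45.962, 45.962) km/h.
Velocity of car relative to taxi = (-83.438, 16.219) − (45.962, 45.962) = (-129.400, -29.743) km/h.
Bearing = atan2(-129.40, -29.74) = 257.06° clockwise from north.

257°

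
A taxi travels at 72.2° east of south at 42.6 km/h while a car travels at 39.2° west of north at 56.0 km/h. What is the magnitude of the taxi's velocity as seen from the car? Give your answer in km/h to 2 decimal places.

94.62 km/h

Taking east as x and north as y: taxi velocity = (40.561, -13.023) km/h; car velocity = (-35.394, 43.397) km/h.
Velocity of taxi relative to car = (40.561, -13.023) − (-35.394, 43.397) = (75.954, -56.420) km/h.
Magnitude = |(75.954, -56.420)| = 94.616 km/h.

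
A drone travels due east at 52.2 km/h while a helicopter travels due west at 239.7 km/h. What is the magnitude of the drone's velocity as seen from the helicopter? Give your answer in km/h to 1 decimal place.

291.9 km/h

Taking east as x and north as y: drone velocity = (52.200, 0.000) km/h; helicopter velocity = (-239.700, 0.000) km/h.
Velocity of drone relative to helicopter = (52.200, 0.000) − (-239.700, 0.000) = (291.900, 0.000) km/h.
Magnitude = |(291.900, 0.000)| = 291.900 km/h.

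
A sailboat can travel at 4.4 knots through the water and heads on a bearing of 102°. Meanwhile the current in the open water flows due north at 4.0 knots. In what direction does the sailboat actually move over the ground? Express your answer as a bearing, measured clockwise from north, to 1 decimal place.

Taking east as x and north as y: velocity relative to the water = (4.304, -0.915) knots; the water relative to ground = (0.000, 4.000) knots.
Velocity relative to ground = (4.304, -0.915) + (0.000, 4.000) = (4.304, 3.085) knots.
Bearing = atan2(4.30, 3.09) = 54.37° clockwise from north.

054.4°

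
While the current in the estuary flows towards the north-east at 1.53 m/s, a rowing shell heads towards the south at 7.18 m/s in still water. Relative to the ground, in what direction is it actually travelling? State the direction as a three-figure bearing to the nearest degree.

170°

Taking east as x and north as y: velocity relative to the water = (0.000, -7.180) m/s; the water relative to ground = (1.082, 1.082) m/s.
Velocity relative to ground = (0.000, -7.180) + (1.082, 1.082) = (1.082, -6.098) m/s.
Bearing = atan2(1.08, -6.10) = 169.94° clockwise from north.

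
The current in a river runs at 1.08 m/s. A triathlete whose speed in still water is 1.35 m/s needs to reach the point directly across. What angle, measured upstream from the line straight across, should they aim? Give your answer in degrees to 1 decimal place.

53.1°

To cancel the current, the upstream component of the triathlete's velocity must equal the flow: 1.35 sin θ = 1.08.
sin θ = 1.08 / 1.35 = 0.8000.
θ = arcsin(0.8000) = 53.130°.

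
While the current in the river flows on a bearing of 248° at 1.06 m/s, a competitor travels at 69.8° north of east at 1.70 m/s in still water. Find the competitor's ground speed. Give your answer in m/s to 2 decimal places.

Taking east as x and north as y: velocity relative to the water = (0.587, 1.595) m/s; the water relative to ground = (-0.983, -0.397) m/s.
Velocity relative to ground = (0.587, 1.595) + (-0.983, -0.397) = (-0.396, 1.198) m/s.
Speed = |(-0.396, 1.198)| = 1.262 m/s.

1.26 m/s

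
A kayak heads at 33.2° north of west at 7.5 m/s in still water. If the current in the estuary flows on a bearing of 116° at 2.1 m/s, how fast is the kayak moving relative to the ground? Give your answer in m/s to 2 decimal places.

5.42 m/s

Taking east as x and north as y: velocity relative to the water = (-6.276, 4.107) m/s; the water relative to ground = (1.887, -0.921) m/s.
Velocity relative to ground = (-6.276, 4.107) + (1.887, -0.921) = (-4.388, 3.186) m/s.
Speed = |(-4.388, 3.186)| = 5.423 m/s.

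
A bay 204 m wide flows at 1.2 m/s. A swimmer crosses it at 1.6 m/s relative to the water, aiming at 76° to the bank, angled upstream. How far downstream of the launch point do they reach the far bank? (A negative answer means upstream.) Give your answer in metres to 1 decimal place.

Perpendicular speed = 1.552 m/s; crossing time = 204 / 1.552 = 131.403 s.
Net downstream speed = 0.813 m/s.
Drift = 0.813 × 131.403 = 106.821 m (downstream).

106.8 m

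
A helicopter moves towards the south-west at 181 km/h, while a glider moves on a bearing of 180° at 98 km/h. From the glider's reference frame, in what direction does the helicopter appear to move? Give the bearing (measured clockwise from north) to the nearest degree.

257°

Taking east as x and north as y: helicopter velocity = (-127.986, -127.986) km/h; glider velocity = (0.000, -98.000) km/h.
Velocity of helicopter relative to glider = (-127.986, -127.986) − (0.000, -98.000) = (-127.986, -29.986) km/h.
Bearing = atan2(-127.99, -29.99) = 256.81° clockwise from north.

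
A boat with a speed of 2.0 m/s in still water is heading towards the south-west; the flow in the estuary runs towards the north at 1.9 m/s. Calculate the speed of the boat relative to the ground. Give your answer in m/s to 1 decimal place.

1.5 m/s

Taking east as x and north as y: velocity relative to the water = (-1.414, -1.414) m/s; the water relative to ground = (0.000, 1.900) m/s.
Velocity relative to ground = (-1.414, -1.414) + (0.000, 1.900) = (-1.414, 0.486) m/s.
Speed = |(-1.414, 0.486)| = 1.495 m/s.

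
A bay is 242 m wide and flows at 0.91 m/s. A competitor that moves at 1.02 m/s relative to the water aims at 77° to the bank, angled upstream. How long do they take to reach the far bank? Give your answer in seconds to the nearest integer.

243 s

The component of the competitor's velocity perpendicular to the bank is 1.02 × sin 77° = 0.994 m/s.
The flow acts along the bank and has no component across it.
Time = 242 / 0.994 = 243.496 s.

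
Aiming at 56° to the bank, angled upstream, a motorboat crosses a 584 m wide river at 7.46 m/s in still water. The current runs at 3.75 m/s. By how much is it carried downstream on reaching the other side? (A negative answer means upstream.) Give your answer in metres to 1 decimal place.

-39.8 m

Perpendicular speed = 6.185 m/s; crossing time = 584 / 6.185 = 94.428 s.
Net downstream speed = -0.422 m/s.
Drift = -0.422 × 94.428 = -39.809 m (upstream).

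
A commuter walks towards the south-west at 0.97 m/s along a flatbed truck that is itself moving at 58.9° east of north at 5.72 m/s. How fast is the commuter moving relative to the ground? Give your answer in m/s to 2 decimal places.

4.78 m/s

Taking east as x and north as y: flatbed truck velocity = (4.898, 2.955) m/s; commuter velocity relative to flatbed truck = (-0.686, -0.686) m/s.
Velocity relative to ground = (4.898, 2.955) + (-0.686, -0.686) = (4.212, 2.269) m/s.
Speed = |(4.212, 2.269)| = 4.784 m/s.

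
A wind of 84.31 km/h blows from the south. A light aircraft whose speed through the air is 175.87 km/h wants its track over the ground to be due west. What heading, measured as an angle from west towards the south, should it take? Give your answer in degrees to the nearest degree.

The wind pushes perpendicular to the desired track; the heading must have a component into the wind equal to 84.31 km/h: 175.87 sin θ = 84.31.
sin θ = 0.4794, so θ = 28.645°.

29°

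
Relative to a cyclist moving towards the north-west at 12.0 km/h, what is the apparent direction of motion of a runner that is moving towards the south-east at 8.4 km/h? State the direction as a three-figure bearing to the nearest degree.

135°

Taking east as x and north as y: runner velocity = (5.940, -5.940) km/h; cyclist velocity = (-8.485, 8.485) km/h.
Velocity of runner relative to cyclist = (5.940, -5.940) − (-8.485, 8.485) = (14.425, -14.425) km/h.
Bearing = atan2(14.42, -14.42) = 135.00° clockwise from north.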